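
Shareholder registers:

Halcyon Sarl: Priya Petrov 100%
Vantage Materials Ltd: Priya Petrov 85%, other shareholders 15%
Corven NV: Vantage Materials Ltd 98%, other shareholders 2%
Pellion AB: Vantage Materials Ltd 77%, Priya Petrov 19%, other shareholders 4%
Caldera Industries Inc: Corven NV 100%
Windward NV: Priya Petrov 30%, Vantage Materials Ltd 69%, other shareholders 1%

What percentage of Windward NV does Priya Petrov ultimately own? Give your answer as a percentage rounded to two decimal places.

88.65%

Priya reaches Windward along 2 paths.
Direct stake: 30% = 30%.
Via Vantage: 85% × 69% = 58.65%.
Total: 30% + 58.65% = 88.65%.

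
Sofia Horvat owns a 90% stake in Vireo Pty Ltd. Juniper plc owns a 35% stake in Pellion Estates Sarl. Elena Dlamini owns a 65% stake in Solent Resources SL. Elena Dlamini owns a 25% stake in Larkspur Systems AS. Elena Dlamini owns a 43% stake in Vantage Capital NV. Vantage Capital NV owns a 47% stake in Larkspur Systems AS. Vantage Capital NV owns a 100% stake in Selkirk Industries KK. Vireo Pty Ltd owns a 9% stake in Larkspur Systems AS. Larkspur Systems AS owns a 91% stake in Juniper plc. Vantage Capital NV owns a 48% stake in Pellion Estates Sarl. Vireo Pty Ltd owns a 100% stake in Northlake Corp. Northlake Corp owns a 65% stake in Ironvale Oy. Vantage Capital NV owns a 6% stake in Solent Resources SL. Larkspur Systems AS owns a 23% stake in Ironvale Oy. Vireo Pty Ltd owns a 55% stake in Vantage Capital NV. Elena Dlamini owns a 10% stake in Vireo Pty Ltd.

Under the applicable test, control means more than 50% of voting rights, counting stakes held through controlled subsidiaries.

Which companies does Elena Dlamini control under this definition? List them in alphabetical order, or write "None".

Elena holds 65% of Solent, so Elena controls Solent.
No other company's threshold is met.

Solent Resources SL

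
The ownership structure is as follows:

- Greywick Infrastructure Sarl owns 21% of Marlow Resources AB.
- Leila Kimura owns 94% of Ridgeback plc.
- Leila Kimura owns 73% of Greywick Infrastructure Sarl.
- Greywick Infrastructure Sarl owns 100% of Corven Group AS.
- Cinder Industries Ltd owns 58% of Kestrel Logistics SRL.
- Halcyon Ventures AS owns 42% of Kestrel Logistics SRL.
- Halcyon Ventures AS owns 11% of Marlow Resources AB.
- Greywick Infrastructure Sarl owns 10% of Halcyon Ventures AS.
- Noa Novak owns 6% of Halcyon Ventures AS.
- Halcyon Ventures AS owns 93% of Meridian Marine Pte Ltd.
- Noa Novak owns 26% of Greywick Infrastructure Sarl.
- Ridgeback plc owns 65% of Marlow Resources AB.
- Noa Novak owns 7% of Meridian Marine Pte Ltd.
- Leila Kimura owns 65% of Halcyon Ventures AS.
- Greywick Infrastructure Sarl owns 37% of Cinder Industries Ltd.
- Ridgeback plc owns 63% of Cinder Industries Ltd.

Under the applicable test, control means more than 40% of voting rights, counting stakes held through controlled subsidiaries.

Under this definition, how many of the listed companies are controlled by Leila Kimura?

8

Leila holds 73% of Greywick, so Leila controls Greywick.
Leila holds 94% of Ridgeback, so Leila controls Ridgeback.
Greywick and Leila together hold 10% + 65% = 75% of Halcyon, so Leila controls Halcyon.
Greywick holds 100% of Corven, so Leila controls Corven.
Ridgeback and Greywick together hold 63% + 37% = 100% of Cinder, so Leila controls Cinder.
Halcyon holds 93% of Meridian, so Leila controls Meridian.
Ridgeback and Halcyon and Greywick together hold 65% + 11% + 21% = 97% of Marlow, so Leila controls Marlow.
Cinder and Halcyon together hold 58% + 42% = 100% of Kestrel, so Leila controls Kestrel.
Leila controls 8 companies.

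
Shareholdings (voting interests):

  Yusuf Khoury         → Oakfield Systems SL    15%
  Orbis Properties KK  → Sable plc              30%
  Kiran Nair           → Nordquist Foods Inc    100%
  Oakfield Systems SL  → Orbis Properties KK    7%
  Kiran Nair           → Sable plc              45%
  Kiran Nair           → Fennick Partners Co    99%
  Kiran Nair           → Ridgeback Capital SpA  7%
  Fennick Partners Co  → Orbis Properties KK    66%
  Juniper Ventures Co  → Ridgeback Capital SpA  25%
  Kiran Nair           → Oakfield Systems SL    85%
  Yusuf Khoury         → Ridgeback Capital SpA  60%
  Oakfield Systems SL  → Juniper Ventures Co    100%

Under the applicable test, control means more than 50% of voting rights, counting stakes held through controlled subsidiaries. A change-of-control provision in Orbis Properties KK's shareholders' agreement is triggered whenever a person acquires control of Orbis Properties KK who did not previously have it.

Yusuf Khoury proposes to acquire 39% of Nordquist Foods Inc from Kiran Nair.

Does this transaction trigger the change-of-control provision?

No

The purchase adds only to Yusuf's holdings (Kiran's stake shrinks), so Yusuf is the only person who could newly come to control Orbis.
Yusuf holds 60% of Ridgeback, so Yusuf controls Ridgeback.
Neither Yusuf nor any entity Yusuf controls holds any voting interest in Orbis.
So before the transaction, Yusuf does not control Orbis.
After the purchase, Yusuf holds 39% of Nordquist directly, and Kiran's stake falls to 61%.
Yusuf's side now holds 39% of Nordquist, not > 50%, so Yusuf still does not control Nordquist.
After the transaction, neither Yusuf nor any entity Yusuf controls holds a voting interest in Orbis, so Yusuf still does not control it.
No new person acquires control, so the clause is not triggered.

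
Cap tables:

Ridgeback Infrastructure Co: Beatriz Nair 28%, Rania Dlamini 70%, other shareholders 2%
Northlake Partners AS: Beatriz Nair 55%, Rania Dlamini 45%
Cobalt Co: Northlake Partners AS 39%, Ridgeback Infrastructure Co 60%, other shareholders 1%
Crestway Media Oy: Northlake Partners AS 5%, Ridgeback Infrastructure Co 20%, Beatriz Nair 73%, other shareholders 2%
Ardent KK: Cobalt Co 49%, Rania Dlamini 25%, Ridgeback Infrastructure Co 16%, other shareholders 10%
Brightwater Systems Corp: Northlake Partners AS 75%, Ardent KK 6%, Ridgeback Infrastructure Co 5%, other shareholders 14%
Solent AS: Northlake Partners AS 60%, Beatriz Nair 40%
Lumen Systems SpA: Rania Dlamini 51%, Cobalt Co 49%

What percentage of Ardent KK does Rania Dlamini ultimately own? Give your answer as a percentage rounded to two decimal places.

Rania reaches Ardent along 4 paths.
Via Northlake → Cobalt: 45% × 39% × 49% = 8.5995%.
Via Ridgeback → Cobalt: 70% × 60% × 49% = 20.58%.
Direct stake: 25% = 25%.
Via Ridgeback: 70% × 16% = 11.2%.
Total: 8.5995% + 20.58% + 25% + 11.2% = 65.3795%.
Rounded: 65.38%.

65.38%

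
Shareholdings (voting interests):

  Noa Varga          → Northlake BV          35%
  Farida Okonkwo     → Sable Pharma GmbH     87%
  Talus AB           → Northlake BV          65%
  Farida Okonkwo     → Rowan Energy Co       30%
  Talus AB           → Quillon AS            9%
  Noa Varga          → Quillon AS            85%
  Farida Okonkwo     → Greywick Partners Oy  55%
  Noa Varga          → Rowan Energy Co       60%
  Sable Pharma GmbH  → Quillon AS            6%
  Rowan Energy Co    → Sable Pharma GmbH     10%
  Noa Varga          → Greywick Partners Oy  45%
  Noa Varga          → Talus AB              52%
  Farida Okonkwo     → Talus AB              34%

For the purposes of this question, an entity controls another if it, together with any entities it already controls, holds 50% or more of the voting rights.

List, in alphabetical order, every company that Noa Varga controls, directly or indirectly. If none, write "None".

Noa holds 60% of Rowan, so Noa controls Rowan.
Noa holds 52% of Talus, so Noa controls Talus.
Noa and Talus together hold 35% + 65% = 100% of Northlake, so Noa controls Northlake.
Talus and Noa together hold 9% + 85% = 94% of Quillon, so Noa controls Quillon.
No other company's threshold is met.

Northlake BV, Quillon AS, Rowan Energy Co, Talus AB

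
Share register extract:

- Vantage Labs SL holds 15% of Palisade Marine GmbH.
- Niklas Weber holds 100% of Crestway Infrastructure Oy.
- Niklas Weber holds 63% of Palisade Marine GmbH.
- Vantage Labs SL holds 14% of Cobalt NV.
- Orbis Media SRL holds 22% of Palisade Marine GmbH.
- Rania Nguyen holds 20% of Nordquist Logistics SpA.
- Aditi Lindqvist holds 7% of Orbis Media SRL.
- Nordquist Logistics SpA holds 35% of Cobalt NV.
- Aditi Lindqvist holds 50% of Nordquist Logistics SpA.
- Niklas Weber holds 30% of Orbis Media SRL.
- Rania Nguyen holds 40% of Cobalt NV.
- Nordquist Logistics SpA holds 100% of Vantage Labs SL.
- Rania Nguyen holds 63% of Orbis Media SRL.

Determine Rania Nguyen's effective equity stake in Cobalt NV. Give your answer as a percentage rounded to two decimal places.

Rania reaches Cobalt along 3 paths.
Direct stake: 40% = 40%.
Via Nordquist → Vantage: 20% × 100% × 14% = 2.8%.
Via Nordquist: 20% × 35% = 7%.
Total: 40% + 2.8% + 7% = 49.8%.
Rounded: 49.80%.

49.80%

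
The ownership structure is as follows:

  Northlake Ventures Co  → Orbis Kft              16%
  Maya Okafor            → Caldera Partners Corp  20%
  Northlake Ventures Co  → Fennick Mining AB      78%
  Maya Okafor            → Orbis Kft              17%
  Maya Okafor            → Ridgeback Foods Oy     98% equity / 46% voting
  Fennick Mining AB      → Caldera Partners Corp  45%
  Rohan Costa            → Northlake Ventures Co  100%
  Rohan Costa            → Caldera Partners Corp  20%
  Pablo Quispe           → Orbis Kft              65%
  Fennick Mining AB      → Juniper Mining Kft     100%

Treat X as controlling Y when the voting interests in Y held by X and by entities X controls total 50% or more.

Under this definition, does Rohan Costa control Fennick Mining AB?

Rohan holds 100% of Northlake, so Rohan controls Northlake.
Northlake holds 78% of Fennick, so Rohan controls Fennick.

Yes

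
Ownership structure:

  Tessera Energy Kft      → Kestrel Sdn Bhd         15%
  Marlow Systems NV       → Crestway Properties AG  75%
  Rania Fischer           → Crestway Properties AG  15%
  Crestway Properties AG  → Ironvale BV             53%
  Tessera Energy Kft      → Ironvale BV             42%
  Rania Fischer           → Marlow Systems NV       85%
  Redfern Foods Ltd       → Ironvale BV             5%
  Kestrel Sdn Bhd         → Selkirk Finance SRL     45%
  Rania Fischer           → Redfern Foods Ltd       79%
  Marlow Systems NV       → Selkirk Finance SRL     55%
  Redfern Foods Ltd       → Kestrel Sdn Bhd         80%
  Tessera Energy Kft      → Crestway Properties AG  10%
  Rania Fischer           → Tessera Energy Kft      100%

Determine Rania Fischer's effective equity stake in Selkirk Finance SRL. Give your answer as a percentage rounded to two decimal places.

Rania reaches Selkirk along 3 paths.
Via Redfern → Kestrel: 79% × 80% × 45% = 28.44%.
Via Tessera → Kestrel: 100% × 15% × 45% = 6.75%.
Via Marlow: 85% × 55% = 46.75%.
Total: 28.44% + 6.75% + 46.75% = 81.94%.

81.94%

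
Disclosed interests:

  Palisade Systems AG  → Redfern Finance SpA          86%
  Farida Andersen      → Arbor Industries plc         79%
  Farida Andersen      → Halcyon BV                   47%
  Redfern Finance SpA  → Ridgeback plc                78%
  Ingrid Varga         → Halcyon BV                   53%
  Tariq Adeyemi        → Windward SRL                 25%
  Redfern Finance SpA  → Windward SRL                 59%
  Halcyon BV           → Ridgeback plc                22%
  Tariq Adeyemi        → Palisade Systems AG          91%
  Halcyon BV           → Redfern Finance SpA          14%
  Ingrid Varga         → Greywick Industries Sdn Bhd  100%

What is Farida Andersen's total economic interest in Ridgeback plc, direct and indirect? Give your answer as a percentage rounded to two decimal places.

15.47%

Farida reaches Ridgeback along 2 paths.
Via Halcyon → Redfern: 47% × 14% × 78% = 5.1324%.
Via Halcyon: 47% × 22% = 10.34%.
Total: 5.1324% + 10.34% = 15.4724%.
Rounded: 15.47%.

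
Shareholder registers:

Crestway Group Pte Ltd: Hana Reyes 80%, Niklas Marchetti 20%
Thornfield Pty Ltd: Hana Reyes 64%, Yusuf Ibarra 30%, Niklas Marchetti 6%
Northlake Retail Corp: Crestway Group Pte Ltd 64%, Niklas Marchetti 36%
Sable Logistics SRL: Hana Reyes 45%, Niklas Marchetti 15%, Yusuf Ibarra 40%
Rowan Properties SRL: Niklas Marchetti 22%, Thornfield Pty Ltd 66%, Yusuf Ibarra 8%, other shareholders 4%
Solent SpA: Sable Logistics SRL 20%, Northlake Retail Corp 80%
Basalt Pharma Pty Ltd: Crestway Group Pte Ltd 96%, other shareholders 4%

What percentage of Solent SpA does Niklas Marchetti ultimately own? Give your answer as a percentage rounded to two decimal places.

Niklas reaches Solent along 3 paths.
Via Sable: 15% × 20% = 3%.
Via Crestway → Northlake: 20% × 64% × 80% = 10.24%.
Via Northlake: 36% × 80% = 28.8%.
Total: 3% + 10.24% + 28.8% = 42.04%.

42.04%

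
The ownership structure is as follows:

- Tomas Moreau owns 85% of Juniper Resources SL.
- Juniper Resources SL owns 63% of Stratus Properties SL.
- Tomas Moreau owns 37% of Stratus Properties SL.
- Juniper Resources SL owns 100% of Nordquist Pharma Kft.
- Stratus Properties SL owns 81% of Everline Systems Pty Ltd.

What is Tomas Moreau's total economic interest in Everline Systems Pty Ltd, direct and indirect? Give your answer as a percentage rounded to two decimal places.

73.35%

Tomas reaches Everline along 2 paths.
Via Juniper → Stratus: 85% × 63% × 81% = 43.3755%.
Via Stratus: 37% × 81% = 29.97%.
Total: 43.3755% + 29.97% = 73.3455%.
Rounded: 73.35%.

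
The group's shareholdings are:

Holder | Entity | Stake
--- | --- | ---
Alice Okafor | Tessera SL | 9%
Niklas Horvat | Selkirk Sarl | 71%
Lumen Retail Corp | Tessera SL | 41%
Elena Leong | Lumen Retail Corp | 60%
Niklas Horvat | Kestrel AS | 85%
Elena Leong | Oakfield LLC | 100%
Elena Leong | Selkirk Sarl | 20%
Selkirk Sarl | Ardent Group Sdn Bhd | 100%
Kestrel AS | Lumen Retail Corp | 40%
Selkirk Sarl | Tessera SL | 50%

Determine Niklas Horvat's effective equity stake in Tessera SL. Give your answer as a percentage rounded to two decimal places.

49.44%

Niklas reaches Tessera along 2 paths.
Via Selkirk: 71% × 50% = 35.5%.
Via Kestrel → Lumen: 85% × 40% × 41% = 13.94%.
Total: 35.5% + 13.94% = 49.44%.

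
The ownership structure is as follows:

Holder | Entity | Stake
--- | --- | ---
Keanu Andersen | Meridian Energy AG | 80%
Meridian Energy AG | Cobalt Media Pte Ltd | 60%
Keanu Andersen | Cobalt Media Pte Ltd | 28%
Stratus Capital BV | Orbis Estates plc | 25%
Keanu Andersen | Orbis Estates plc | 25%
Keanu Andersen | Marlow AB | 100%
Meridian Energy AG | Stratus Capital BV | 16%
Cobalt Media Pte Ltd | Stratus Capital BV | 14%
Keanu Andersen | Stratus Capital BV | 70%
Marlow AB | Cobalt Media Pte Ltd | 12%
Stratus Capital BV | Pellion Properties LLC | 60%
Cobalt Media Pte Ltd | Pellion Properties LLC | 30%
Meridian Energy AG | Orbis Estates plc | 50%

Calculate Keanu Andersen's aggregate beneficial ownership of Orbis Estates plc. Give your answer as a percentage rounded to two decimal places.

88.78%

Keanu reaches Orbis along 7 paths.
Direct stake: 25% = 25%.
Via Meridian → Stratus: 80% × 16% × 25% = 3.2%.
Via Meridian → Cobalt → Stratus: 80% × 60% × 14% × 25% = 1.68%.
Via Cobalt → Stratus: 28% × 14% × 25% = 0.98%.
Via Marlow → Cobalt → Stratus: 100% × 12% × 14% × 25% = 0.42%.
Via Stratus: 70% × 25% = 17.5%.
Via Meridian: 80% × 50% = 40%.
Total: 25% + 3.2% + 1.68% + 0.98% + 0.42% + 17.5% + 40% = 88.78%.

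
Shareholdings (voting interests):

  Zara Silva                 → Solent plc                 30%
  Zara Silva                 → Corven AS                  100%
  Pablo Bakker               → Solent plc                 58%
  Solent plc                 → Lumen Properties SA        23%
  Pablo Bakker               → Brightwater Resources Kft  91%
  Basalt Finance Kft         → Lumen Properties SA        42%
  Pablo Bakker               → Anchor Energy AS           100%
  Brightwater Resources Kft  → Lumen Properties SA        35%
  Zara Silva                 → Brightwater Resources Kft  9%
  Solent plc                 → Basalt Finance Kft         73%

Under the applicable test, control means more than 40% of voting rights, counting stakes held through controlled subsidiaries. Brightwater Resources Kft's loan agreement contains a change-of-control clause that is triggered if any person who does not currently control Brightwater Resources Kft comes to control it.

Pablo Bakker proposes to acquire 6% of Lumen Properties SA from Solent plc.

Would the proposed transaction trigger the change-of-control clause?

The purchase adds only to Pablo's holdings (Solent's stake shrinks), so Pablo is the only person who could newly come to control Brightwater.
Pablo holds 91% of Brightwater, so Pablo controls Brightwater.
So Pablo already controls Brightwater before the transaction.
After the purchase, Pablo holds 6% of Lumen directly, and Solent's stake falls to 17%.
Pablo controlled Brightwater already, so this is not a new person acquiring control; every other person's position is unchanged or reduced.
No new person acquires control, so the clause is not triggered.

No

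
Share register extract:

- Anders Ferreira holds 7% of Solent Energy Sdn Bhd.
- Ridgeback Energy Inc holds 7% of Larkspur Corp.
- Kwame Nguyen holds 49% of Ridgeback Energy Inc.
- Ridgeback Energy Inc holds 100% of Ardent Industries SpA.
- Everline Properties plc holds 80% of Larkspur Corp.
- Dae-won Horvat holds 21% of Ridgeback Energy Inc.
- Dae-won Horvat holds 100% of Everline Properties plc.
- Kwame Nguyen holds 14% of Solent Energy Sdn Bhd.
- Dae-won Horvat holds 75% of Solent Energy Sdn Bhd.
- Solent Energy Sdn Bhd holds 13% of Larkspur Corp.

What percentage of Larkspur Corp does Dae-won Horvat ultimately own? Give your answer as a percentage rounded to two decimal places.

Dae-won reaches Larkspur along 3 paths.
Via Everline: 100% × 80% = 80%.
Via Ridgeback: 21% × 7% = 1.47%.
Via Solent: 75% × 13% = 9.75%.
Total: 80% + 1.47% + 9.75% = 91.22%.

91.22%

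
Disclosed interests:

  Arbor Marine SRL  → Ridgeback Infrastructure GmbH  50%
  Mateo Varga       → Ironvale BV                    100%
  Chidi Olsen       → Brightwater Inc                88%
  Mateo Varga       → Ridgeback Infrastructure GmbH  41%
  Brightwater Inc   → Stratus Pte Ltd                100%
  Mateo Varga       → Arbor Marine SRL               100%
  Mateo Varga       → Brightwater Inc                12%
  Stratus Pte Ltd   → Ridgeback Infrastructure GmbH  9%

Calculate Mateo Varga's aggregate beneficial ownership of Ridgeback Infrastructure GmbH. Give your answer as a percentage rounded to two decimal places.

92.08%

Mateo reaches Ridgeback along 3 paths.
Via Arbor: 100% × 50% = 50%.
Direct stake: 41% = 41%.
Via Brightwater → Stratus: 12% × 100% × 9% = 1.08%.
Total: 50% + 41% + 1.08% = 92.08%.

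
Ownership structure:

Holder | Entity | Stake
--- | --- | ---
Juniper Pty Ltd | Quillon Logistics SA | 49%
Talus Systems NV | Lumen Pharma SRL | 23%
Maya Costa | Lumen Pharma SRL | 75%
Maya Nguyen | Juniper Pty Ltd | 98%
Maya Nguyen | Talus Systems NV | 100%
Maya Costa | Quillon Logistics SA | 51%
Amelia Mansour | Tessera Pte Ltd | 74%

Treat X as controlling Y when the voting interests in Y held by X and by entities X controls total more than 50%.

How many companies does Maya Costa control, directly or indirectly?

Maya Costa holds 75% of Lumen, so Maya Costa controls Lumen.
Maya Costa holds 51% of Quillon, so Maya Costa controls Quillon.
No other company's threshold is met.
Maya Costa controls 2 companies.

2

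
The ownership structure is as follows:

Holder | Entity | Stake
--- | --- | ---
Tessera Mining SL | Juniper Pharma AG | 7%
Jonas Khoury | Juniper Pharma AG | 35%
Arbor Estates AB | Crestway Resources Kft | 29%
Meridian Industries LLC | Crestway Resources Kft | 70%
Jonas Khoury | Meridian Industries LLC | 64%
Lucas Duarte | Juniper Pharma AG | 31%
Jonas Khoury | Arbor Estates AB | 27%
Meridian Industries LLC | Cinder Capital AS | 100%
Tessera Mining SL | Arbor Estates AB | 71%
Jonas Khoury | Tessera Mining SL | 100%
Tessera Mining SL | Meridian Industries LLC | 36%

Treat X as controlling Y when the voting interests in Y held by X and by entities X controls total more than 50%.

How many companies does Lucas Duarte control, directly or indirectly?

0

Lucas's largest direct stake is 31% in Juniper, which does not meet the threshold.
Lucas controls 0 companies.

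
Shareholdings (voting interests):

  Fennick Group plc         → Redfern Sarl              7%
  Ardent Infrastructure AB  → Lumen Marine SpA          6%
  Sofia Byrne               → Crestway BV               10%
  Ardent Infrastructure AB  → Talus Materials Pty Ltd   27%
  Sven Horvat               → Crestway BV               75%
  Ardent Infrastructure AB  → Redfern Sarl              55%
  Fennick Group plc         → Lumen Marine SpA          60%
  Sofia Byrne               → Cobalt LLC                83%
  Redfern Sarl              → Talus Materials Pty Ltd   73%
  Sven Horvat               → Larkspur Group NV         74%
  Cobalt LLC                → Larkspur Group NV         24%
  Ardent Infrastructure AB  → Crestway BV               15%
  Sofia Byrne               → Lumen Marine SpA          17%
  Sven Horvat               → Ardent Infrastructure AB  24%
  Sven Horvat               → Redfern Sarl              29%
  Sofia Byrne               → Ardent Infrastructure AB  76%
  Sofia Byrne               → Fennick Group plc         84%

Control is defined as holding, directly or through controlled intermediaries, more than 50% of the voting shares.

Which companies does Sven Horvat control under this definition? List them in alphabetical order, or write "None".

Sven holds 74% of Larkspur, so Sven controls Larkspur.
Sven holds 75% of Crestway, so Sven controls Crestway.
No other company's threshold is met.

Crestway BV, Larkspur Group NV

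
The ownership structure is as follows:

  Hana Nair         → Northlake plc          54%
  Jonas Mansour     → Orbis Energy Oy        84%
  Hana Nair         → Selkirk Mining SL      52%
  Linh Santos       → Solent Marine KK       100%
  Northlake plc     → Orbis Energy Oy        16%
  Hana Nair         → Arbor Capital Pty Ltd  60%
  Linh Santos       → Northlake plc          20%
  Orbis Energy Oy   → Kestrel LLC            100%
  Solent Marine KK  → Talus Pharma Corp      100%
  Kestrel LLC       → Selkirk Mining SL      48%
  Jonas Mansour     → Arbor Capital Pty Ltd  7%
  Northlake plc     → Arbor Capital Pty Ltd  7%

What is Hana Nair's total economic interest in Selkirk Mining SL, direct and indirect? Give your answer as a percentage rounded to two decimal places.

56.15%

Hana reaches Selkirk along 2 paths.
Via Northlake → Orbis → Kestrel: 54% × 16% × 100% × 48% = 4.1472%.
Direct stake: 52% = 52%.
Total: 4.1472% + 52% = 56.1472%.
Rounded: 56.15%.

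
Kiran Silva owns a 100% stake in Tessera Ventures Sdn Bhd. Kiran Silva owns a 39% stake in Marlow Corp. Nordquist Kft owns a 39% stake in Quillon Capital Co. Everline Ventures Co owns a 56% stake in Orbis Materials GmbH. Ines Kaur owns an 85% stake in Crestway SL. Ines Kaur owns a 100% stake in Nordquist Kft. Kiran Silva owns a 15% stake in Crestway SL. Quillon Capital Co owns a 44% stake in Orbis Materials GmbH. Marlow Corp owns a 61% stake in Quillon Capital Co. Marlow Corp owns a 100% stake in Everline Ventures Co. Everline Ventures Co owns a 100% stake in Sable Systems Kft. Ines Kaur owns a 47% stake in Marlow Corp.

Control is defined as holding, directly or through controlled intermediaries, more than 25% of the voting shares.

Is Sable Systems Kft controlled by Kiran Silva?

Yes

Kiran holds 39% of Marlow, so Kiran controls Marlow.
Marlow holds 100% of Everline, so Kiran controls Everline.
Everline holds 100% of Sable, so Kiran controls Sable.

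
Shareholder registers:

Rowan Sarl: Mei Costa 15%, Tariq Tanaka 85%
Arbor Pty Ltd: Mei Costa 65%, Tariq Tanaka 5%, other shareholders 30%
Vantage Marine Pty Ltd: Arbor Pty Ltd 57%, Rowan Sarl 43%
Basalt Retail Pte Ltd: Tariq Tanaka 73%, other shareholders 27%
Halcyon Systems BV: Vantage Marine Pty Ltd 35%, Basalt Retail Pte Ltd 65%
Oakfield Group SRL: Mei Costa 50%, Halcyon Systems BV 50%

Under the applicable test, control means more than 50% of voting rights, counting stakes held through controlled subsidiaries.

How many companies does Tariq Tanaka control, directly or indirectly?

Tariq holds 85% of Rowan, so Tariq controls Rowan.
Tariq holds 73% of Basalt, so Tariq controls Basalt.
Basalt holds 65% of Halcyon, so Tariq controls Halcyon.
No other company's threshold is met.
Tariq controls 3 companies.

3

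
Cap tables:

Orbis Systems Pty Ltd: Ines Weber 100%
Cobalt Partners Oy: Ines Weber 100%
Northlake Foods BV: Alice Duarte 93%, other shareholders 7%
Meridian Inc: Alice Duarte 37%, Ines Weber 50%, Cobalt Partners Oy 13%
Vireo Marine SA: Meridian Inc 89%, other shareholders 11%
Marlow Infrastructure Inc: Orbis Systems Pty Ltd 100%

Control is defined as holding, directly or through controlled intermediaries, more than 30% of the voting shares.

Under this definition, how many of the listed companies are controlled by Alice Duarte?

Alice holds 93% of Northlake, so Alice controls Northlake.
Alice holds 37% of Meridian, so Alice controls Meridian.
Meridian holds 89% of Vireo, so Alice controls Vireo.
No other company's threshold is met.
Alice controls 3 companies.

3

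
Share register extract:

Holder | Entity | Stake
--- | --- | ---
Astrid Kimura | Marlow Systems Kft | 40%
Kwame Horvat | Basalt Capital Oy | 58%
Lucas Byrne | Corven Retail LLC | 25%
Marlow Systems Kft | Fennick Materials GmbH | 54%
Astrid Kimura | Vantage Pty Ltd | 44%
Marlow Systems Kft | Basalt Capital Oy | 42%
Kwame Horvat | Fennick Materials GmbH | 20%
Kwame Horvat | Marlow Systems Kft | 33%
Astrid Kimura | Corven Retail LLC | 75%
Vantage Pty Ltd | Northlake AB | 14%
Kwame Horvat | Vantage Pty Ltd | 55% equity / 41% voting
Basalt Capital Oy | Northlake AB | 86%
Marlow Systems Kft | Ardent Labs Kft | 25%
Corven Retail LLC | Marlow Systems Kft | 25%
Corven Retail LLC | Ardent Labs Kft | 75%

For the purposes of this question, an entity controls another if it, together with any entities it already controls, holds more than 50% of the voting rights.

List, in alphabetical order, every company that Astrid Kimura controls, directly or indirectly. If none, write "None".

Ardent Labs Kft, Corven Retail LLC, Fennick Materials GmbH, Marlow Systems Kft

Astrid holds 75% of Corven, so Astrid controls Corven.
Corven and Astrid together hold 25% + 40% = 65% of Marlow, so Astrid controls Marlow.
Marlow and Corven together hold 25% + 75% = 100% of Ardent, so Astrid controls Ardent.
Marlow holds 54% of Fennick, so Astrid controls Fennick.
No other company's threshold is met.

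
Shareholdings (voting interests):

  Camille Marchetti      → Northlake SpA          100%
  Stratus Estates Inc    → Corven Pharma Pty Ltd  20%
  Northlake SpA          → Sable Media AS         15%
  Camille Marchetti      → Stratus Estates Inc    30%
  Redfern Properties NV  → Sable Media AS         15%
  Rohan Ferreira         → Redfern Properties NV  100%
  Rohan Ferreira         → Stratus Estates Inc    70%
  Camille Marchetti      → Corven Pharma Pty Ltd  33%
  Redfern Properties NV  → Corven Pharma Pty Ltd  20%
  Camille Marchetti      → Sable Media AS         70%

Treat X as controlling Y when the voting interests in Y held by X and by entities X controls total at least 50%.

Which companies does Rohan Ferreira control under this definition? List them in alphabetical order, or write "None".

Redfern Properties NV, Stratus Estates Inc

Rohan holds 70% of Stratus, so Rohan controls Stratus.
Rohan holds 100% of Redfern, so Rohan controls Redfern.
No other company's threshold is met.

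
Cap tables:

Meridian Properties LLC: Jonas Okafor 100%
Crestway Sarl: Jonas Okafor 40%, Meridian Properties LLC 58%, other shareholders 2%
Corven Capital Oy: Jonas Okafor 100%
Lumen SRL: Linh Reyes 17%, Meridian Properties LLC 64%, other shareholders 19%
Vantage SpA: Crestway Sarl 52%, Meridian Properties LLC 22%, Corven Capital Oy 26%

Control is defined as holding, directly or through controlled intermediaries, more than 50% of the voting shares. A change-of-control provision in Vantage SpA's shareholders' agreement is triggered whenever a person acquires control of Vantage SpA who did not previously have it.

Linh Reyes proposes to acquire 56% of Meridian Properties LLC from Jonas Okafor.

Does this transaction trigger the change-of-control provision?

The purchase adds only to Linh's holdings (Jonas's stake shrinks), so Linh is the only person who could newly come to control Vantage.
Linh's largest direct stake is 17% in Lumen, which does not meet the threshold, so Linh controls no company.
Neither Linh nor any entity Linh controls holds any voting interest in Vantage.
So before the transaction, Linh does not control Vantage.
After the purchase, Linh holds 56% of Meridian directly, and Jonas's stake falls to 44%.
Linh holds 56% of Meridian, so Linh controls Meridian.
Meridian holds 58% of Crestway, so Linh controls Crestway.
Crestway and Meridian together hold 52% + 22% = 74% of Vantage, so Linh controls Vantage.
Linh did not control Vantage before and does after, so the clause is triggered.

Yes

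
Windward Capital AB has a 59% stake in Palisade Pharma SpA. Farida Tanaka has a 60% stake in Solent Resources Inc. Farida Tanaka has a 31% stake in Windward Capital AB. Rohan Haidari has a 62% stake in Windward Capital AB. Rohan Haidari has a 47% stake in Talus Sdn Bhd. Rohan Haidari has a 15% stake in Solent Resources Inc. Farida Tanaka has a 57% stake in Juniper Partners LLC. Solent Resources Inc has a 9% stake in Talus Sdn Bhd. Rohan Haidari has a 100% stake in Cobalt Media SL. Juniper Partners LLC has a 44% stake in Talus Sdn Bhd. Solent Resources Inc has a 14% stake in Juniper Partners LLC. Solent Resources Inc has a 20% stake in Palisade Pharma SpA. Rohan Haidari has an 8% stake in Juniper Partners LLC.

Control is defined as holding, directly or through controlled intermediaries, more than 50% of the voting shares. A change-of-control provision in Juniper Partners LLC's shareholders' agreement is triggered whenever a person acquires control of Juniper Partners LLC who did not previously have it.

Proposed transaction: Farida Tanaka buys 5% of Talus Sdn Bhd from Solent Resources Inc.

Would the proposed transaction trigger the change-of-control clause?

The purchase adds only to Farida's holdings (Solent's stake shrinks), so Farida is the only person who could newly come to control Juniper.
Farida holds 60% of Solent, so Farida controls Solent.
Farida and Solent together hold 57% + 14% = 71% of Juniper, so Farida controls Juniper.
So Farida already controls Juniper before the transaction.
After the purchase, Farida holds 5% of Talus directly, and Solent's stake falls to 4%.
Farida controlled Juniper already, so this is not a new person acquiring control; every other person's position is unchanged or reduced.
No new person acquires control, so the clause is not triggered.

No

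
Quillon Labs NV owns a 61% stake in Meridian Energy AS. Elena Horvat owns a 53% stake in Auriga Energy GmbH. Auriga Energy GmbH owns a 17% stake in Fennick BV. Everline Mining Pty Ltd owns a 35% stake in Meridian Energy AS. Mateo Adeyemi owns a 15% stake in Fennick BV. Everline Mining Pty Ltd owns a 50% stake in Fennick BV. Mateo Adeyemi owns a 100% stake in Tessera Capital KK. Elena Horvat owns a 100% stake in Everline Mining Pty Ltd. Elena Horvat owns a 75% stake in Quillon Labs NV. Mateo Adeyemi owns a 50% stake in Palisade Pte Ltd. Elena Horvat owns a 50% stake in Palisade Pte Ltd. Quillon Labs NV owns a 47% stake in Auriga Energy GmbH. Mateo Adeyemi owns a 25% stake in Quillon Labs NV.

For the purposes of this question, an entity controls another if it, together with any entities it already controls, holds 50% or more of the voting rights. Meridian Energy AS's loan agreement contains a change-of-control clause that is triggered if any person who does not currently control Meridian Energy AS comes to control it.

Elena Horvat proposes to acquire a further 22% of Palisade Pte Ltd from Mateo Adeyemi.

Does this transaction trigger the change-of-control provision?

The purchase adds only to Elena's holdings (Mateo's stake shrinks), so Elena is the only person who could newly come to control Meridian.
Elena holds 100% of Everline, so Elena controls Everline.
Elena holds 75% of Quillon, so Elena controls Quillon.
Quillon and Everline together hold 61% + 35% = 96% of Meridian, so Elena controls Meridian.
So Elena already controls Meridian before the transaction.
After the purchase, Elena's direct stake in Palisade rises to 50% + 22% = 72%, and Mateo's stake falls to 28%.
Elena controlled Meridian already, so this is not a new person acquiring control; every other person's position is unchanged or reduced.
No new person acquires control, so the clause is not triggered.

No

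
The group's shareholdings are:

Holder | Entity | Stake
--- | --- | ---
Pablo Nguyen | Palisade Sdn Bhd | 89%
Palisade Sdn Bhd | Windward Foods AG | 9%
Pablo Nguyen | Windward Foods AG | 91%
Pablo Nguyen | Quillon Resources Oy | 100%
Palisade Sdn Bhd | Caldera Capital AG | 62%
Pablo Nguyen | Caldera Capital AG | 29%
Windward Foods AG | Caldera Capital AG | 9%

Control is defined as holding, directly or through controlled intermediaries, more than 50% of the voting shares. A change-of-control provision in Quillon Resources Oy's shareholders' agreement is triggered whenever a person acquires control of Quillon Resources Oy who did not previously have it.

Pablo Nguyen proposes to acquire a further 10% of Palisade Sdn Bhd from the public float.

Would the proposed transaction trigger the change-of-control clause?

The purchase changes only Pablo's holdings, so Pablo is the only person who could newly come to control Quillon.
Pablo holds 100% of Quillon, so Pablo controls Quillon.
So Pablo already controls Quillon before the transaction.
After the purchase, Pablo's direct stake in Palisade rises to 89% + 10% = 99%.
Pablo controlled Quillon already, so this is not a new person acquiring control; every other person's position is unchanged or reduced.
No new person acquires control, so the clause is not triggered.

No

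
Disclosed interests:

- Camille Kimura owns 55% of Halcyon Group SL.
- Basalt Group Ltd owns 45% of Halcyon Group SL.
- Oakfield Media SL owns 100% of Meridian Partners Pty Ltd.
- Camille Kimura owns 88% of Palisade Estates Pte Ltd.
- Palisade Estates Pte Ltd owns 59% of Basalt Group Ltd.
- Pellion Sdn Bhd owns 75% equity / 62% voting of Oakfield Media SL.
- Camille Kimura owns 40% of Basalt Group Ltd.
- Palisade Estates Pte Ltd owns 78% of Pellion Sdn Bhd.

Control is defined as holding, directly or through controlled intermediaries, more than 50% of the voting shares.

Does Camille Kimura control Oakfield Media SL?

Camille holds 88% of Palisade, so Camille controls Palisade.
Palisade holds 78% of Pellion, so Camille controls Pellion.
Pellion holds 62% of Oakfield, so Camille controls Oakfield.

Yes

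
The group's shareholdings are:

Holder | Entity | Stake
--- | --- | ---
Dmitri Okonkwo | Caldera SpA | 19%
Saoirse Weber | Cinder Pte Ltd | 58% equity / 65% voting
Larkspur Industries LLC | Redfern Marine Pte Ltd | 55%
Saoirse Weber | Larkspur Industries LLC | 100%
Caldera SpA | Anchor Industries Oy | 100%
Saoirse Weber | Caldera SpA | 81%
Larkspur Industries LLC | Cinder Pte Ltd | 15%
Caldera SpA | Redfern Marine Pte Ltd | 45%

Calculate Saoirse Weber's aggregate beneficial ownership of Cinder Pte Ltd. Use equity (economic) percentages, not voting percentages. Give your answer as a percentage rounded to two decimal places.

73.00%

Saoirse reaches Cinder along 2 paths.
Via Larkspur: 100% × 15% = 15%.
Direct stake: 58% = 58%.
Total: 15% + 58% = 73%.
Rounded: 73.00%.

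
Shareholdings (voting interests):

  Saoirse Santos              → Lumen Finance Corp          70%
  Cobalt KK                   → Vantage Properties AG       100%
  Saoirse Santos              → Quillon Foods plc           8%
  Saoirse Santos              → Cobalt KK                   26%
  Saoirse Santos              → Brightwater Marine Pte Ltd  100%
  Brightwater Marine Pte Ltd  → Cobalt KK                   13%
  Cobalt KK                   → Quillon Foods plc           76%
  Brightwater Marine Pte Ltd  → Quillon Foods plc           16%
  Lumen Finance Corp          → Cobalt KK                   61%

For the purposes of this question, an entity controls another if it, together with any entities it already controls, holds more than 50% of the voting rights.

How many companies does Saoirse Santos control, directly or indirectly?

5

Saoirse holds 70% of Lumen, so Saoirse controls Lumen.
Saoirse holds 100% of Brightwater, so Saoirse controls Brightwater.
Lumen and Brightwater and Saoirse together hold 61% + 13% + 26% = 100% of Cobalt, so Saoirse controls Cobalt.
Cobalt holds 100% of Vantage, so Saoirse controls Vantage.
Brightwater and Cobalt and Saoirse together hold 16% + 76% + 8% = 100% of Quillon, so Saoirse controls Quillon.
Saoirse controls 5 companies.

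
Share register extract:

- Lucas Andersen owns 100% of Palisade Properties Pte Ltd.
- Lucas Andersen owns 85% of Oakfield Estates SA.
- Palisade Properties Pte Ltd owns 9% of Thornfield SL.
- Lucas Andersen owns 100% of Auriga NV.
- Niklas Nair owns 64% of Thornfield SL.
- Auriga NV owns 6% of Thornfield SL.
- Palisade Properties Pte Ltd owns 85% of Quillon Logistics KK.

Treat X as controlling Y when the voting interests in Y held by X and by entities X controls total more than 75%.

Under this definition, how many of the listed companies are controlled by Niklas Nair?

Niklas's largest direct stake is 64% in Thornfield, which does not meet the threshold.
Niklas controls 0 companies.

0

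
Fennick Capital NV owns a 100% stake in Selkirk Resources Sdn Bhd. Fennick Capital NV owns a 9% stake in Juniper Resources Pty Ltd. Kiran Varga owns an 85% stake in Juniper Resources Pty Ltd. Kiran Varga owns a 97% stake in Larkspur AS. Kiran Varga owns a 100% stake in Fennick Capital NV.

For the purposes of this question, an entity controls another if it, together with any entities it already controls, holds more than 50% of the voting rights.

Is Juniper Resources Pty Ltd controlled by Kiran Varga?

Yes

Kiran holds 100% of Fennick, so Kiran controls Fennick.
Kiran and Fennick together hold 85% + 9% = 94% of Juniper, so Kiran controls Juniper.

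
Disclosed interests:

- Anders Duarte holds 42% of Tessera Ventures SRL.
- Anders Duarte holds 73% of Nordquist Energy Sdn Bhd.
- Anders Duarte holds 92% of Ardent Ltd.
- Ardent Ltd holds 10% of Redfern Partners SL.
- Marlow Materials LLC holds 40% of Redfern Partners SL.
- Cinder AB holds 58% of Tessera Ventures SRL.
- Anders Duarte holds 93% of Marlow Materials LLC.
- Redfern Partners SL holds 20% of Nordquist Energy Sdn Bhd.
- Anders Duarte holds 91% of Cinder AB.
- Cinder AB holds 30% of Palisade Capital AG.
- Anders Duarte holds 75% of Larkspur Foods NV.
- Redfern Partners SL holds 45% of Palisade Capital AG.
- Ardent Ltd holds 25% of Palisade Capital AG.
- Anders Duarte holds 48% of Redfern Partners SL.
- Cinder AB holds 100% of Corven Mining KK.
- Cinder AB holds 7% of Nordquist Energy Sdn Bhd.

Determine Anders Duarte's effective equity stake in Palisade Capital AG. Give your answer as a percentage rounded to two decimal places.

92.78%

Anders reaches Palisade along 5 paths.
Via Ardent → Redfern: 92% × 10% × 45% = 4.14%.
Via Marlow → Redfern: 93% × 40% × 45% = 16.74%.
Via Redfern: 48% × 45% = 21.6%.
Via Ardent: 92% × 25% = 23%.
Via Cinder: 91% × 30% = 27.3%.
Total: 4.14% + 16.74% + 21.6% + 23% + 27.3% = 92.78%.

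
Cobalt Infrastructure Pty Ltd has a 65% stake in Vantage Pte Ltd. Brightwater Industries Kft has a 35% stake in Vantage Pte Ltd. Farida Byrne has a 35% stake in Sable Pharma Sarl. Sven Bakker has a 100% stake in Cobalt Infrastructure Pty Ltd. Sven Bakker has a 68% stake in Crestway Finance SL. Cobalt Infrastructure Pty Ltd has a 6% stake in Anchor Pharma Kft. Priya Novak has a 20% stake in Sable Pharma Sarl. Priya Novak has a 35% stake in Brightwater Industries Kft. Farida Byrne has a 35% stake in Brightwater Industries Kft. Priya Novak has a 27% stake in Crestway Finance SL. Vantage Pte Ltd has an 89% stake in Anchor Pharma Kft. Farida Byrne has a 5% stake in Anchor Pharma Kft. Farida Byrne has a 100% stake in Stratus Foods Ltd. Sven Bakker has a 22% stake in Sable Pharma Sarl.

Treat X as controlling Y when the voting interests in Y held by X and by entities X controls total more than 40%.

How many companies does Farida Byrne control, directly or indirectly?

Farida holds 100% of Stratus, so Farida controls Stratus.
No other company's threshold is met.
Farida controls 1 company.

1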